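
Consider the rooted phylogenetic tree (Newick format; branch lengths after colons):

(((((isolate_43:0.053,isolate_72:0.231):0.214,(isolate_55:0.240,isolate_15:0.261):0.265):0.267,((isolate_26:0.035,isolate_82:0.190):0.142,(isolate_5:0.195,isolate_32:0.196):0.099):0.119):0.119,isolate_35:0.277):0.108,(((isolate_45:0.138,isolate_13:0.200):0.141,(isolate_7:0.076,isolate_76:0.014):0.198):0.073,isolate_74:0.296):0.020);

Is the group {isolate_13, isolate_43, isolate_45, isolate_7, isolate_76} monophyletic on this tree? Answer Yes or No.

No

The MRCA of the listed taxa is the root, so the smallest clade containing them is the whole tree.
That clade also contains isolate_15, isolate_26, isolate_32, isolate_35, isolate_5, isolate_55, isolate_72, isolate_74, isolate_82, which are not in the proposed group, so the group is not monophyletic.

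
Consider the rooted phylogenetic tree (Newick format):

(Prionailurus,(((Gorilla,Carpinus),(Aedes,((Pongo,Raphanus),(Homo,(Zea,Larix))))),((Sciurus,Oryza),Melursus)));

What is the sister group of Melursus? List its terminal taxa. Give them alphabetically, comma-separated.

Oryza, Sciurus

Melursus attaches to the tree at the node subtending ((Sciurus,Oryza),Melursus).
The other lineage descending from that same node — the sister group — is (Sciurus,Oryza); its 2 tips in alphabetical order are the answer.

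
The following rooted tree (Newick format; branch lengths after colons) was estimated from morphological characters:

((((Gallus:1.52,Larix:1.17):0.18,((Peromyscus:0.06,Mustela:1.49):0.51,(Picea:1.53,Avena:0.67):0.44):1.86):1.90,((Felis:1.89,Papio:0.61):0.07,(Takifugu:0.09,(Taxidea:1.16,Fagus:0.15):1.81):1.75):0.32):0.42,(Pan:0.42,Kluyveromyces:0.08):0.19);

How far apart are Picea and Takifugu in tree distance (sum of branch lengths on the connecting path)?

7.89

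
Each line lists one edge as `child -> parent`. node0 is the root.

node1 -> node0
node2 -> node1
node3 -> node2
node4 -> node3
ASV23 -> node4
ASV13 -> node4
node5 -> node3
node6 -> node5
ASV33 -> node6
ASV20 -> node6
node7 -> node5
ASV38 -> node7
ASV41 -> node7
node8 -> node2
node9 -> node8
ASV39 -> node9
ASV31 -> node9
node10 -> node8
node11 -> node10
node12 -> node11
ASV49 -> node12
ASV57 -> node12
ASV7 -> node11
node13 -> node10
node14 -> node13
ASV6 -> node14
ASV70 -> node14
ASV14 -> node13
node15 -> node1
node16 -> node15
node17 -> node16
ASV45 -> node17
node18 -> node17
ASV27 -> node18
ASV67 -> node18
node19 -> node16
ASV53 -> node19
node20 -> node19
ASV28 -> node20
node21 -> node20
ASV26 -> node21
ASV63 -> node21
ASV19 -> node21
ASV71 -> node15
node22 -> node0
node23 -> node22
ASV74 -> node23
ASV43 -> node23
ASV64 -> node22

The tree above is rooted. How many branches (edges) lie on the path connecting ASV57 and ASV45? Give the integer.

The MRCA of ASV57 and ASV45 is the node subtending ((((ASV23,ASV13),((ASV33,ASV20),(ASV38,ASV41))),((ASV39,ASV31),(((ASV49,ASV57),ASV7),((ASV6,ASV70),ASV14)))),(((ASV45,(ASV27,ASV67)),(ASV53,(ASV28,(ASV26,ASV63,ASV19)))),ASV71)).
From ASV57 up to that node: 6 branches. From ASV45 up to the same node: 4 branches. Total: 6 + 4 = 10.

10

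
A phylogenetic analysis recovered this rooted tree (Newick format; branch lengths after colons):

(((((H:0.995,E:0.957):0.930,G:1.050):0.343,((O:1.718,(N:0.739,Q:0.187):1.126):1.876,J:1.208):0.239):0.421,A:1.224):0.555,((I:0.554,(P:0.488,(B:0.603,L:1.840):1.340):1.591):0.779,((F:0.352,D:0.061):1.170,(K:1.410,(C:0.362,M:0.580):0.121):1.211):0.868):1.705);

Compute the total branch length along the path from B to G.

8.387

The path runs B → … → MRCA → … → G; the MRCA is the root of the tree.
Branch lengths along that path: 0.603 + 1.340 + 1.591 + 0.779 + 1.705 + 0.555 + 0.421 + 0.343 + 1.050 = 8.387.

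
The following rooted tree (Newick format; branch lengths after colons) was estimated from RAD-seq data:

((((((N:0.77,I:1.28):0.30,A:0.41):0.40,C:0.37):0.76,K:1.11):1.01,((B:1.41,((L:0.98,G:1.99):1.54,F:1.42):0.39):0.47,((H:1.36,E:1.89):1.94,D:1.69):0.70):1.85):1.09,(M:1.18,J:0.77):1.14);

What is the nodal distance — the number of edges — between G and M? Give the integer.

The MRCA of G and M is the root of the tree.
From G up to that node: 6 branches. From M up to the same node: 2 branches. Total: 6 + 2 = 8.

8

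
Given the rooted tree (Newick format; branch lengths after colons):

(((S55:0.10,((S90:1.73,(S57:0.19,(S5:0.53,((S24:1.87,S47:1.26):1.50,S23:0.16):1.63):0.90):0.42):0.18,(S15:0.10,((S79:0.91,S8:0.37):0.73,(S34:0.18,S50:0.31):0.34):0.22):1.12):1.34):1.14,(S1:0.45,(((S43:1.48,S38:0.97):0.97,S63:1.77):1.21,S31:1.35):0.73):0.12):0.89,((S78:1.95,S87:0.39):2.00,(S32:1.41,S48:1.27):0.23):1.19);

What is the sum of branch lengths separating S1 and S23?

The path runs S1 → … → MRCA → … → S23; the MRCA is the node subtending ((S55,((S90,(S57,(S5,((S24,S47),S23)))),(S15,((S79,S8),(S34,S50))))),(S1,(((S43,S38),S63),S31))).
Branch lengths along that path: 0.45 + 0.12 + 1.14 + 1.34 + 0.18 + 0.42 + 0.90 + 1.63 + 0.16 = 6.34.

6.34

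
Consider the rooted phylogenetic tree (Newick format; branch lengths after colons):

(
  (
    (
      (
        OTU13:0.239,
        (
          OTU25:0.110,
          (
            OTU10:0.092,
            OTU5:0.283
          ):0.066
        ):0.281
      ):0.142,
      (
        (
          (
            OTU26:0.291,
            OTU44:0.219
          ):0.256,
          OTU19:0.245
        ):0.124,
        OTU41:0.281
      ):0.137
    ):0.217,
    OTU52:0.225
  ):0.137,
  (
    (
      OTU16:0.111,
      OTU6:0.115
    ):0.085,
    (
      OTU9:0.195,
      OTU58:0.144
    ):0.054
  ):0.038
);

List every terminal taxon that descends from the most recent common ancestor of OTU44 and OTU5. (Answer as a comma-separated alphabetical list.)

OTU10, OTU13, OTU19, OTU25, OTU26, OTU41, OTU44, OTU5

Tracing OTU44: it sits inside (OTU26,OTU44).
Tracing OTU5: it sits inside (OTU10,OTU5).
The smallest clade enclosing both is ((OTU13,(OTU25,(OTU10,OTU5))),(((OTU26,OTU44),OTU19),OTU41)); the answer is its 8 terminal taxa in alphabetical order.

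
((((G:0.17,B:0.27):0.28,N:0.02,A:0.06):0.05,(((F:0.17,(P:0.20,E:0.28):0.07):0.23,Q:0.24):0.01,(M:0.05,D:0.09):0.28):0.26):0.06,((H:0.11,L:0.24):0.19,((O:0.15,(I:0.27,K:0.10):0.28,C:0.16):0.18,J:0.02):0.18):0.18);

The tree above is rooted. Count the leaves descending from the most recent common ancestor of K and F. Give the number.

The MRCA of K and F is the root, so the clade is the entire tree.
That clade contains 17 terminal taxa: A, B, C, D, E, F, G, H, I, J, K, L, M, N, O, P, Q.

17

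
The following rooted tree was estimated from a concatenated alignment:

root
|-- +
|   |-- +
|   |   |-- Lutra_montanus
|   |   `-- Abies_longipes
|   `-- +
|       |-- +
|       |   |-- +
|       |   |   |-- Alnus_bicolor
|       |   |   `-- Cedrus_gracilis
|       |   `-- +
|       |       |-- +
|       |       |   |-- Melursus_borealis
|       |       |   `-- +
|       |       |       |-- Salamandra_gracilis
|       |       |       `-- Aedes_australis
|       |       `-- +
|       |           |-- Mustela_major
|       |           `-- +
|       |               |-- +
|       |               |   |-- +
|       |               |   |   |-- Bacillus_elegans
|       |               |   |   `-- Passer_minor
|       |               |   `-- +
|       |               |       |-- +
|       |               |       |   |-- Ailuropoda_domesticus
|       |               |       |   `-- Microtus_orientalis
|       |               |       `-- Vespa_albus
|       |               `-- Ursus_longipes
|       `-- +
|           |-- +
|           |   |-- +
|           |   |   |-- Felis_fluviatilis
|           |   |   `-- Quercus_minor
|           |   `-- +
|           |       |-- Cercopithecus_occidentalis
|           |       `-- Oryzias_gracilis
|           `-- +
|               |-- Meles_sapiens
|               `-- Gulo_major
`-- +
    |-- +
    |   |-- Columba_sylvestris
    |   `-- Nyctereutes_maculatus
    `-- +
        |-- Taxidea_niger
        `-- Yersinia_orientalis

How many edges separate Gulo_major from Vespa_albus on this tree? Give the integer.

10

The MRCA of Gulo_major and Vespa_albus is the node subtending (((Alnus_bicolor,Cedrus_gracilis),((Melursus_borealis,(Salamandra_gracilis,Aedes_australis)),(Mustela_major,(((Bacillus_elegans,Passer_minor),((Ailuropoda_domesticus,Microtus_orientalis),Vespa_albus)),Ursus_longipes)))),(((Felis_fluviatilis,Quercus_minor),(Cercopithecus_occidentalis,Oryzias_gracilis)),(Meles_sapiens,Gulo_major))).
From Gulo_major up to that node: 3 branches. From Vespa_albus up to the same node: 7 branches. Total: 3 + 7 = 10.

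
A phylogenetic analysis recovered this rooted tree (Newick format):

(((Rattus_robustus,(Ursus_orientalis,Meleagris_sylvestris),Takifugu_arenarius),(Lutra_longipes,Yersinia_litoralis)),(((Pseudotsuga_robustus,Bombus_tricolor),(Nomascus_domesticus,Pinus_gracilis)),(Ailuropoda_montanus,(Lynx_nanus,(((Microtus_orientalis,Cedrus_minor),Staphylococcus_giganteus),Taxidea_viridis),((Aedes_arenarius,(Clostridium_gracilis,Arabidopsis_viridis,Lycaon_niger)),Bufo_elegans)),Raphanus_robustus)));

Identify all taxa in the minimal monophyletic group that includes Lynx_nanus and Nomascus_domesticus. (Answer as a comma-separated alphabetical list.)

Tracing Lynx_nanus: it sits inside (Lynx_nanus,(((Microtus_orientalis,Cedrus_minor),Staphylococcus_giganteus),Taxidea_viridis),((Aedes_arenarius,(Clostridium_gracilis,Arabidopsis_viridis,Lycaon_niger)),Bufo_elegans)).
Tracing Nomascus_domesticus: it sits inside (Nomascus_domesticus,Pinus_gracilis).
The smallest clade enclosing both is (((Pseudotsuga_robustus,Bombus_tricolor),(Nomascus_domesticus,Pinus_gracilis)),(Ailuropoda_montanus,(Lynx_nanus,(((Microtus_orientalis,Cedrus_minor),Staphylococcus_giganteus),Taxidea_viridis),((Aedes_arenarius,(Clostridium_gracilis,Arabidopsis_viridis,Lycaon_niger)),Bufo_elegans)),Raphanus_robustus)); the answer is its 16 terminal taxa in alphabetical order.

Aedes_arenarius, Ailuropoda_montanus, Arabidopsis_viridis, Bombus_tricolor, Bufo_elegans, Cedrus_minor, Clostridium_gracilis, Lycaon_niger, Lynx_nanus, Microtus_orientalis, Nomascus_domesticus, Pinus_gracilis, Pseudotsuga_robustus, Raphanus_robustus, Staphylococcus_giganteus, Taxidea_viridis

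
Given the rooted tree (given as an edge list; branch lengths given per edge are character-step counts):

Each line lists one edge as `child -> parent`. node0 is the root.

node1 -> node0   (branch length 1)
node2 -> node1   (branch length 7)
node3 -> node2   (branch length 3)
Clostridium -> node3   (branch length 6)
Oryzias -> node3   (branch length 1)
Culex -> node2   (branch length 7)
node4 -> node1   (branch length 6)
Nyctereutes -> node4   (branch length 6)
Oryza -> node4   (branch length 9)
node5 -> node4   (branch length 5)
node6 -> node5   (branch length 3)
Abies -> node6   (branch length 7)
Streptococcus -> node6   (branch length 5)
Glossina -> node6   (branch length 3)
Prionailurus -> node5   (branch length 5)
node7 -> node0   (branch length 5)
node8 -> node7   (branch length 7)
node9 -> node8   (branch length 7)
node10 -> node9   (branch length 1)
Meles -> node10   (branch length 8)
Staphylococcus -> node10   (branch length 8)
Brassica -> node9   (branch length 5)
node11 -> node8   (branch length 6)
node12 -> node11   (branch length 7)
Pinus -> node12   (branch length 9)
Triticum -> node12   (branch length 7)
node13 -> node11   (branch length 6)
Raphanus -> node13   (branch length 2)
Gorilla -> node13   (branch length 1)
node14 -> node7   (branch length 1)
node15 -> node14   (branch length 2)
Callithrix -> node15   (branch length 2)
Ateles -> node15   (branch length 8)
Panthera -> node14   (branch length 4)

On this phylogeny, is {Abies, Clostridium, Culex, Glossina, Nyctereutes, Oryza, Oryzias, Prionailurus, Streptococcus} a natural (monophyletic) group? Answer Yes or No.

The most recent common ancestor of these taxa subtends (((Clostridium,Oryzias),Culex),(Nyctereutes,Oryza,((Abies,Streptococcus,Glossina),Prionailurus))).
That clade has exactly 9 tips — every listed taxon and nothing else — so the group is monophyletic.

Yes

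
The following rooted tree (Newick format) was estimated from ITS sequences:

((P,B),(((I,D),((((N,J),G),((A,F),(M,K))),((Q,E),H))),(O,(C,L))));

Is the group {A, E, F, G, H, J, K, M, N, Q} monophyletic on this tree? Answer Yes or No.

The most recent common ancestor of these taxa subtends ((((N,J),G),((A,F),(M,K))),((Q,E),H)).
That clade has exactly 10 tips — every listed taxon and nothing else — so the group is monophyletic.

Yes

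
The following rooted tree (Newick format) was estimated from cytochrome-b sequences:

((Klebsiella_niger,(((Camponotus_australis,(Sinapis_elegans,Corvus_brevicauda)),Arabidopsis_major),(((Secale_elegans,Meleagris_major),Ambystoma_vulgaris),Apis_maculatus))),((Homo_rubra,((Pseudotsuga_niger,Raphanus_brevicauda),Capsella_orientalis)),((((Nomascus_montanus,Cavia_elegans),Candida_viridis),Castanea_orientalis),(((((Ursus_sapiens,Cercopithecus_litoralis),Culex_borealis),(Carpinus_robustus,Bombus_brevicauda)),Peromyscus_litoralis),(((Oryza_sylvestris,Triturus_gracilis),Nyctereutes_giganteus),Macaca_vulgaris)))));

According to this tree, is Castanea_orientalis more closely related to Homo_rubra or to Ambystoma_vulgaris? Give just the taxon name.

The MRCA of Castanea_orientalis and Homo_rubra subtends ((Homo_rubra,((Pseudotsuga_niger,Raphanus_brevicauda),Capsella_orientalis)),((((Nomascus_montanus,Cavia_elegans),Candida_viridis),Castanea_orientalis),(((((Ursus_sapiens,Cercopithecus_litoralis),Culex_borealis),(Carpinus_robustus,Bombus_brevicauda)),Peromyscus_litoralis),(((Oryza_sylvestris,Triturus_gracilis),Nyctereutes_giganteus),Macaca_vulgaris)))) (18 taxa).
The MRCA of Castanea_orientalis and Ambystoma_vulgaris is the root, subtending the entire tree (27 taxa).
The first is nested inside the second, so Castanea_orientalis shares a more recent common ancestor with Homo_rubra.

Homo_rubra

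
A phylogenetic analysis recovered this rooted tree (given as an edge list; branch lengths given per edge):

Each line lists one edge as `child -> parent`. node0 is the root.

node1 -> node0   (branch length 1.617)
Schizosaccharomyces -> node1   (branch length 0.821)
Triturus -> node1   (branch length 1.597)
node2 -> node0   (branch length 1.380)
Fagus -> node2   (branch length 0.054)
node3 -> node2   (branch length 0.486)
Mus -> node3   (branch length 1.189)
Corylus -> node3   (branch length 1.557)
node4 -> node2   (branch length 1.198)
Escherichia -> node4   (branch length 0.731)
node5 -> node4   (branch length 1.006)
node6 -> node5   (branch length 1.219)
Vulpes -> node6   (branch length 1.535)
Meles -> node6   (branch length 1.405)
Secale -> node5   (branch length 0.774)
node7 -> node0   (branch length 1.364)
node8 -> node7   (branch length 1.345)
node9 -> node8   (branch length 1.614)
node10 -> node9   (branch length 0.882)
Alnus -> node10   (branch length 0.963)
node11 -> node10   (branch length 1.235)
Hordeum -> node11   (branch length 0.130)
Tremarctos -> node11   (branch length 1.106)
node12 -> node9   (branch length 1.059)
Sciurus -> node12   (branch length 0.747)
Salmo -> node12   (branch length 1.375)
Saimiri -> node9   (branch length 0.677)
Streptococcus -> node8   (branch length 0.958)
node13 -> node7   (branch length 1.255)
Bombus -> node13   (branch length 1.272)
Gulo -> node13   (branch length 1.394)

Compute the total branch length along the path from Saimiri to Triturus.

The path runs Saimiri → … → MRCA → … → Triturus; the MRCA is the root of the tree.
Branch lengths along that path: 0.677 + 1.614 + 1.345 + 1.364 + 1.617 + 1.597 = 8.214.

8.214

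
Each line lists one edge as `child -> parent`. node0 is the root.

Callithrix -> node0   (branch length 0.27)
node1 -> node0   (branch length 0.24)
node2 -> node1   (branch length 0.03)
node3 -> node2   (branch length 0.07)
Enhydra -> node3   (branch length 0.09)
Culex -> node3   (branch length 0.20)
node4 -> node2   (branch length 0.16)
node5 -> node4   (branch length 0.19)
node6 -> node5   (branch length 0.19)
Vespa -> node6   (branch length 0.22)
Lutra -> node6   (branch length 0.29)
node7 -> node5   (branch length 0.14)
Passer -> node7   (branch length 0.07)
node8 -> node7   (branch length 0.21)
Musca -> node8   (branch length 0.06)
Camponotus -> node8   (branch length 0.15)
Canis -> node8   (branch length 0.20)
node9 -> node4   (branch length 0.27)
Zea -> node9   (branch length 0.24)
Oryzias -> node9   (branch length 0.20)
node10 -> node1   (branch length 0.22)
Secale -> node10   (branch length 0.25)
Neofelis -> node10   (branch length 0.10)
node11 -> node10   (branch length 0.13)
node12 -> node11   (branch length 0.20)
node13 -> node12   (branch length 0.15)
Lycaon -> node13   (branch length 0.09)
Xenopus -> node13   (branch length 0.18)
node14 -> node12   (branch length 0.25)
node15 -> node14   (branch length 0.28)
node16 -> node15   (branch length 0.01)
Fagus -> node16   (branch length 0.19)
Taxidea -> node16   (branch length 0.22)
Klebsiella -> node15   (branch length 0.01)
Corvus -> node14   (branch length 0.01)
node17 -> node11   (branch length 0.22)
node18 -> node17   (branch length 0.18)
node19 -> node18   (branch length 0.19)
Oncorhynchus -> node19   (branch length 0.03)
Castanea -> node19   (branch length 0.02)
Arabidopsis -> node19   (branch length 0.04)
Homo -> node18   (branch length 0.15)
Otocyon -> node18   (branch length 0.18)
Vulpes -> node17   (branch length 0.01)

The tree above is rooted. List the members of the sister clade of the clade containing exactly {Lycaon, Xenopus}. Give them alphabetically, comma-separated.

The clade containing exactly {Lycaon, Xenopus} attaches to the tree at the node subtending ((Lycaon,Xenopus),(((Fagus,Taxidea),Klebsiella),Corvus)).
The other lineage descending from that same node — the sister group — is (((Fagus,Taxidea),Klebsiella),Corvus); its 4 tips in alphabetical order are the answer.

Corvus, Fagus, Klebsiella, Taxidea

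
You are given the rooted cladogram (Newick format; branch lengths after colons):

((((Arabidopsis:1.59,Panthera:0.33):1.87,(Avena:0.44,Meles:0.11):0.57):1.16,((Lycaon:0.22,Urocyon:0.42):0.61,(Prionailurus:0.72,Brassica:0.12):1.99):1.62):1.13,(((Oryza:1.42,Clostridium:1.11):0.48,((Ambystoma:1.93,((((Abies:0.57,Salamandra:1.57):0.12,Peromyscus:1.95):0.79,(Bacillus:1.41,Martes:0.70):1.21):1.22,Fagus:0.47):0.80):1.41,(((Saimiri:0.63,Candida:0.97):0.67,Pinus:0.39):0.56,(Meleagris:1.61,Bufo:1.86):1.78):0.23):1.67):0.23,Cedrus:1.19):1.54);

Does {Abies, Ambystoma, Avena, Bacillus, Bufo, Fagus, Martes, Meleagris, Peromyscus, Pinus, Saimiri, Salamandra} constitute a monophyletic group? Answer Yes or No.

No

The MRCA of the listed taxa is the root, so the smallest clade containing them is the whole tree.
That clade also contains Arabidopsis, Brassica, Candida, Cedrus, Clostridium, Lycaon, Meles, Oryza, Panthera, Prionailurus, Urocyon, which are not in the proposed group, so the group is not monophyletic.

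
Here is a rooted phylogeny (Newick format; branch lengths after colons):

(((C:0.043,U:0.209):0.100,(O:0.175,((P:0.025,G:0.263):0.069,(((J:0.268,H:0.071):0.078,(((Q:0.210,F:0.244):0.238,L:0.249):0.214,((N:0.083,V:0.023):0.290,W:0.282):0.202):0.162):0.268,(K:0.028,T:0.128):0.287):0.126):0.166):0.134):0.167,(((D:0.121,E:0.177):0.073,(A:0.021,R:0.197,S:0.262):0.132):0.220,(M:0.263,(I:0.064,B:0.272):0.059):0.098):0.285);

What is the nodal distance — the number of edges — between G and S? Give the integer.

9

The MRCA of G and S is the root of the tree.
From G up to that node: 5 branches. From S up to the same node: 4 branches. Total: 5 + 4 = 9.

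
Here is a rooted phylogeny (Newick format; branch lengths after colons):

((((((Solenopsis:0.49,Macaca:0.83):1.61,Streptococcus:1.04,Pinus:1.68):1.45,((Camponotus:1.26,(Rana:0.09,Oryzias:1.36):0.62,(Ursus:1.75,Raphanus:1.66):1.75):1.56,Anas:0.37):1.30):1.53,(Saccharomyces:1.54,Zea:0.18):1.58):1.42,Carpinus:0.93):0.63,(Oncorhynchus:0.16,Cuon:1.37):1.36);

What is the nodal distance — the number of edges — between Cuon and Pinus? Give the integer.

The MRCA of Cuon and Pinus is the root of the tree.
From Cuon up to that node: 2 branches. From Pinus up to the same node: 5 branches. Total: 2 + 5 = 7.

7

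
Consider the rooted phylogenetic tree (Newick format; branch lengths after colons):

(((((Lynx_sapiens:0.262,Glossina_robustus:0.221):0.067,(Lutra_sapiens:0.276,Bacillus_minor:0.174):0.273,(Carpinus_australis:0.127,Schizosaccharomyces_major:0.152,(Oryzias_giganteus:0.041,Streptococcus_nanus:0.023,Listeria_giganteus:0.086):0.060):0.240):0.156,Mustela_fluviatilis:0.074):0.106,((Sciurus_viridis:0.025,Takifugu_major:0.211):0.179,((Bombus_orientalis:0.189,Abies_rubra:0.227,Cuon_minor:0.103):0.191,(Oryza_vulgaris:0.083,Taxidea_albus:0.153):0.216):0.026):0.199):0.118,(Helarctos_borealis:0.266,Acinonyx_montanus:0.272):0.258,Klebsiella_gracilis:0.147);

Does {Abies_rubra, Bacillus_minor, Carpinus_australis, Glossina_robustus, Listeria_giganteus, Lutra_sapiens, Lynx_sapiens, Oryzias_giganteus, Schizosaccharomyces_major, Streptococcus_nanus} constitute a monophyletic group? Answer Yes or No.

The MRCA of the listed taxa subtends ((((Lynx_sapiens,Glossina_robustus),(Lutra_sapiens,Bacillus_minor),(Carpinus_australis,Schizosaccharomyces_major,(Oryzias_giganteus,Streptococcus_nanus,Listeria_giganteus))),Mustela_fluviatilis),((Sciurus_viridis,Takifugu_major),((Bombus_orientalis,Abies_rubra,Cuon_minor),(Oryza_vulgaris,Taxidea_albus)))).
That clade also contains Bombus_orientalis, Cuon_minor, Mustela_fluviatilis, Oryza_vulgaris, Sciurus_viridis, Takifugu_major, Taxidea_albus, which are not in the proposed group, so the group is not monophyletic.

No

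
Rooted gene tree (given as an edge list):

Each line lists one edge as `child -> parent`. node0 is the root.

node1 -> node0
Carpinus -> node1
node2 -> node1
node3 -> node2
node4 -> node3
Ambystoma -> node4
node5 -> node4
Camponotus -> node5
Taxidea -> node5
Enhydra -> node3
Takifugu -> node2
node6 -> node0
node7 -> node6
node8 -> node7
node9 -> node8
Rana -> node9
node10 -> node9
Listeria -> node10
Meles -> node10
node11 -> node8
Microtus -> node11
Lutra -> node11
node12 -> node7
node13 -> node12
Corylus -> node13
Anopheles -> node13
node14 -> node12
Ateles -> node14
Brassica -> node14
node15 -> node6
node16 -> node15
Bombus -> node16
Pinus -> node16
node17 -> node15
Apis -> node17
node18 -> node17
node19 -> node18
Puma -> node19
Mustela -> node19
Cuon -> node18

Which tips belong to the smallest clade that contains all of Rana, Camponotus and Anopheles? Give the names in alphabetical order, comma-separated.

Ambystoma, Anopheles, Apis, Ateles, Bombus, Brassica, Camponotus, Carpinus, Corylus, Cuon, Enhydra, Listeria, Lutra, Meles, Microtus, Mustela, Pinus, Puma, Rana, Takifugu, Taxidea

Tracing Rana: it sits inside (Rana,(Listeria,Meles)).
Tracing Camponotus: it sits inside (Camponotus,Taxidea).
Tracing Anopheles: it sits inside (Corylus,Anopheles).
The smallest clade enclosing all 3 is the whole tree (their MRCA is the root), so the answer is all 21 tips in alphabetical order.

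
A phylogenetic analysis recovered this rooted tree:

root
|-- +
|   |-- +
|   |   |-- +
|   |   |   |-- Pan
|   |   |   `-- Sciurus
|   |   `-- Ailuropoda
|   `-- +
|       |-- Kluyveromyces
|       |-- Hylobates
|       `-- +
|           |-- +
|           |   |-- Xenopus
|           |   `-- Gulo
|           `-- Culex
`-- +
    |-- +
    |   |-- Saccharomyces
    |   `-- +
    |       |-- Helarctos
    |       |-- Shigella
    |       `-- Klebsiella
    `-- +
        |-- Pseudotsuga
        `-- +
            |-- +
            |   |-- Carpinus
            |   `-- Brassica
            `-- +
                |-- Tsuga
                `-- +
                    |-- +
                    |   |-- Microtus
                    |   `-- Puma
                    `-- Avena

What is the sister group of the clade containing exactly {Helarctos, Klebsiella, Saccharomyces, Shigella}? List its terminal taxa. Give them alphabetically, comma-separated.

The clade containing exactly {Helarctos, Klebsiella, Saccharomyces, Shigella} attaches to the tree at the node subtending ((Saccharomyces,(Helarctos,Shigella,Klebsiella)),(Pseudotsuga,((Carpinus,Brassica),(Tsuga,((Microtus,Puma),Avena))))).
The other lineage descending from that same node — the sister group — is (Pseudotsuga,((Carpinus,Brassica),(Tsuga,((Microtus,Puma),Avena)))); its 7 tips in alphabetical order are the answer.

Avena, Brassica, Carpinus, Microtus, Pseudotsuga, Puma, Tsuga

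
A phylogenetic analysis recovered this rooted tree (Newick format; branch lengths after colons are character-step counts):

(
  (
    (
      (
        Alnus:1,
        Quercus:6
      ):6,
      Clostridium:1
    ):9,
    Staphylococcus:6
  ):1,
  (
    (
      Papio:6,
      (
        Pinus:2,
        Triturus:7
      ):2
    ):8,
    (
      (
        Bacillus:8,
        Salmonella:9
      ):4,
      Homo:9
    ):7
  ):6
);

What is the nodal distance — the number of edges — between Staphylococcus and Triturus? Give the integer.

The MRCA of Staphylococcus and Triturus is the root of the tree.
From Staphylococcus up to that node: 2 branches. From Triturus up to the same node: 4 branches. Total: 2 + 4 = 6.

6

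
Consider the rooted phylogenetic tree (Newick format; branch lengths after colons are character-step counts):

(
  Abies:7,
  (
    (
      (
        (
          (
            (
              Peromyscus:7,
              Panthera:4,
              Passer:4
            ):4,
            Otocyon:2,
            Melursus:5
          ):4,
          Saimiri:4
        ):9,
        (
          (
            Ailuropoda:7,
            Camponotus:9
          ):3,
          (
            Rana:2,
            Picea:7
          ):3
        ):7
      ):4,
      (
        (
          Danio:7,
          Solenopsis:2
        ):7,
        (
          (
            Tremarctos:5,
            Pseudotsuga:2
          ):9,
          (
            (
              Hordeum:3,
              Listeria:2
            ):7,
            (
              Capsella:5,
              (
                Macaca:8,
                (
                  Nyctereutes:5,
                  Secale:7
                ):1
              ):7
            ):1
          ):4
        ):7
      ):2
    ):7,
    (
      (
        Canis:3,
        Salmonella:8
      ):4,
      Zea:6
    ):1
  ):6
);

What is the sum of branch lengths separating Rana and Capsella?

The path runs Rana → … → MRCA → … → Capsella; the MRCA is the node subtending (((((Peromyscus,Panthera,Passer),Otocyon,Melursus),Saimiri),((Ailuropoda,Camponotus),(Rana,Picea))),((Danio,Solenopsis),((Tremarctos,Pseudotsuga),((Hordeum,Listeria),(Capsella,(Macaca,(Nyctereutes,Secale))))))).
Branch lengths along that path: 2 + 3 + 7 + 4 + 2 + 7 + 4 + 1 + 5 = 35.

35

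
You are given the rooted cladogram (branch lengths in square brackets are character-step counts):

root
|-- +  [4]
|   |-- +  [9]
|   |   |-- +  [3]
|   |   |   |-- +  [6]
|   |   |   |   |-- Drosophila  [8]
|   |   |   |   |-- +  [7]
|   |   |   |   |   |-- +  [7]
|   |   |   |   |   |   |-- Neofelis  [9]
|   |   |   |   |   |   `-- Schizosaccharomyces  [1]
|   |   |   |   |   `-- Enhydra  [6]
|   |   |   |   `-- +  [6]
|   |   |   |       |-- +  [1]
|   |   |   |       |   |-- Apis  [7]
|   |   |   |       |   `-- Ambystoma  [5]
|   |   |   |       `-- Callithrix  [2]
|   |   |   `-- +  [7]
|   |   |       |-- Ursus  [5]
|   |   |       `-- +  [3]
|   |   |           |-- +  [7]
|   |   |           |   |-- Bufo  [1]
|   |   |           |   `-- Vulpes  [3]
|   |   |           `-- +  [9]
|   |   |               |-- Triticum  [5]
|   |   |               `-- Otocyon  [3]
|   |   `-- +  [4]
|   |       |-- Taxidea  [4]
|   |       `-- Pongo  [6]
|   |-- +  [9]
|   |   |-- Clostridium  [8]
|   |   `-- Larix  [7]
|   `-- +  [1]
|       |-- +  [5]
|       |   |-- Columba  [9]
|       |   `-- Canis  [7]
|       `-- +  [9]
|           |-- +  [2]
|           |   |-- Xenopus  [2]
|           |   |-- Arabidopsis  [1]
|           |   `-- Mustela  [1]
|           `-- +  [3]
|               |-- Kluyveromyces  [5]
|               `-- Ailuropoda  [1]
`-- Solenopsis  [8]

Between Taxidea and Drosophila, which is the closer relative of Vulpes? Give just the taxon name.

Drosophila

The MRCA of Vulpes and Drosophila subtends ((Drosophila,((Neofelis,Schizosaccharomyces),Enhydra),((Apis,Ambystoma),Callithrix)),(Ursus,((Bufo,Vulpes),(Triticum,Otocyon)))) (12 taxa).
The MRCA of Vulpes and Taxidea subtends (((Drosophila,((Neofelis,Schizosaccharomyces),Enhydra),((Apis,Ambystoma),Callithrix)),(Ursus,((Bufo,Vulpes),(Triticum,Otocyon)))),(Taxidea,Pongo)) (14 taxa).
The first is nested inside the second, so Vulpes shares a more recent common ancestor with Drosophila.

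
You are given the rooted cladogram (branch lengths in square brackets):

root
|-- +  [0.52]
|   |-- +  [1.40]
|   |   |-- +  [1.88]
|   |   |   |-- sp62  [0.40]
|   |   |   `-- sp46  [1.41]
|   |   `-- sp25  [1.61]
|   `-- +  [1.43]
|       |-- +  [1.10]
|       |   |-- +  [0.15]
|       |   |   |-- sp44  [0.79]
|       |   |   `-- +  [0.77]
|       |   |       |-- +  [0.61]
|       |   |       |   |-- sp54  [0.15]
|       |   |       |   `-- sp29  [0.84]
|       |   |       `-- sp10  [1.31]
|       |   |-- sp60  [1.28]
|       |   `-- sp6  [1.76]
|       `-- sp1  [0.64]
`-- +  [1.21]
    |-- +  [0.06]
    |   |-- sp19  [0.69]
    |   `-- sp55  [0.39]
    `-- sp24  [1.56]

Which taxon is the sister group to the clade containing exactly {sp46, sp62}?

The clade containing exactly {sp46, sp62} attaches to the tree at the node subtending ((sp62,sp46),sp25).
The other lineage descending from that same node — the sister group — is the single tip sp25.

sp25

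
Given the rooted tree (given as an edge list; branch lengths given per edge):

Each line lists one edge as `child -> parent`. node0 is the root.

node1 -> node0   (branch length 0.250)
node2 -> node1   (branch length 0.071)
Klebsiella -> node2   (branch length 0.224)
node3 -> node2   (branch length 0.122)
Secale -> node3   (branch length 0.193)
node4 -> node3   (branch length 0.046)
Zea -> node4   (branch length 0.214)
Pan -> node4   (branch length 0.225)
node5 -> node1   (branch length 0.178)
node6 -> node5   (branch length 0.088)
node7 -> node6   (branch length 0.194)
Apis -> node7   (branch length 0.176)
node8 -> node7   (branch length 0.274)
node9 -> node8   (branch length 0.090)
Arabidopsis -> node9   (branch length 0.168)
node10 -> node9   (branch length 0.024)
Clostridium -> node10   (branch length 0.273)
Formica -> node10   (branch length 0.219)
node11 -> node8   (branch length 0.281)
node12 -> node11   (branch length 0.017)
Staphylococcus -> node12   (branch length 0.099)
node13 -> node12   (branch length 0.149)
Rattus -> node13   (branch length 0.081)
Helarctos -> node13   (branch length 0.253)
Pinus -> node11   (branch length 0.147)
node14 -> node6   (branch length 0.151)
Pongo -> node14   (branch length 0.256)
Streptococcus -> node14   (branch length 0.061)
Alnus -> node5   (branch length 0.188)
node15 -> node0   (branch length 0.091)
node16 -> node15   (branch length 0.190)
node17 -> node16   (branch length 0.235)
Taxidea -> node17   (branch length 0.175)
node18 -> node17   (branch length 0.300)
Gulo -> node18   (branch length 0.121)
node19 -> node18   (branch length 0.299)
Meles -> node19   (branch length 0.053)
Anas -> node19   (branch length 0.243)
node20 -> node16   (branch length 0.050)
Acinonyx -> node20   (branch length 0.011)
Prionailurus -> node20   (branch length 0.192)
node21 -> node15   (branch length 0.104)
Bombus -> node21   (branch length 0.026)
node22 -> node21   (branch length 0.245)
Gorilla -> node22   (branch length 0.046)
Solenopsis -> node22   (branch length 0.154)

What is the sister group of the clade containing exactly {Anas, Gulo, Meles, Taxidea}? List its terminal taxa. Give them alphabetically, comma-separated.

Acinonyx, Prionailurus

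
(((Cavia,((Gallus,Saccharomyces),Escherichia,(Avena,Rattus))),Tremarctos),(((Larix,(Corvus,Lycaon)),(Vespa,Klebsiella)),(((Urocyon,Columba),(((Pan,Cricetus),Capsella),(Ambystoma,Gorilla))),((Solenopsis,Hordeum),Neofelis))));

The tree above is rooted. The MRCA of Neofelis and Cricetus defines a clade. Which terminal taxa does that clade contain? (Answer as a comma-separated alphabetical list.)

Ambystoma, Capsella, Columba, Cricetus, Gorilla, Hordeum, Neofelis, Pan, Solenopsis, Urocyon

Tracing Neofelis: it sits inside ((Solenopsis,Hordeum),Neofelis).
Tracing Cricetus: it sits inside (Pan,Cricetus).
The smallest clade enclosing both is (((Urocyon,Columba),(((Pan,Cricetus),Capsella),(Ambystoma,Gorilla))),((Solenopsis,Hordeum),Neofelis)); the answer is its 10 terminal taxa in alphabetical order.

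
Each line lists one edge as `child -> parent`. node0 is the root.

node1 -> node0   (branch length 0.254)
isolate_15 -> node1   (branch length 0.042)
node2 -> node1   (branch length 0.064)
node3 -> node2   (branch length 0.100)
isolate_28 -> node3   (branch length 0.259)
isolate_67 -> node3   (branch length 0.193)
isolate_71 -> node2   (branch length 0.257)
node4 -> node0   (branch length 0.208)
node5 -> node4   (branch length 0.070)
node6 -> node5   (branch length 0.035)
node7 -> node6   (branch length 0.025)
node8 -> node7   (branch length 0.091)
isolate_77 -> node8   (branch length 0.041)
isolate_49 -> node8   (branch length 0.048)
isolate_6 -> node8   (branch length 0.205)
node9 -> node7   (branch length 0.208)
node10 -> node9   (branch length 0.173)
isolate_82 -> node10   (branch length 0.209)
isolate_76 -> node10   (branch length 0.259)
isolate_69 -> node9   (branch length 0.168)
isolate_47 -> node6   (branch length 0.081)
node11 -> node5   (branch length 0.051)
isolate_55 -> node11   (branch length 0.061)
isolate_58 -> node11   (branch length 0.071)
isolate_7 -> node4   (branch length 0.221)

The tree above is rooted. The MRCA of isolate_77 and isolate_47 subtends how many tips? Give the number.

7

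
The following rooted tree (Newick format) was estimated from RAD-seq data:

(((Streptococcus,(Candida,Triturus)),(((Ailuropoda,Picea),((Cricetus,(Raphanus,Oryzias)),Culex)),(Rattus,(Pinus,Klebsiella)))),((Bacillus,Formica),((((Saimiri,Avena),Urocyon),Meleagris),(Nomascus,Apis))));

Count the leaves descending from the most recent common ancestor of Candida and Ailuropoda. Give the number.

12

The MRCA of Candida and Ailuropoda is the node subtending ((Streptococcus,(Candida,Triturus)),(((Ailuropoda,Picea),((Cricetus,(Raphanus,Oryzias)),Culex)),(Rattus,(Pinus,Klebsiella)))).
That clade contains 12 terminal taxa: Ailuropoda, Candida, Cricetus, Culex, Klebsiella, Oryzias, Picea, Pinus, Raphanus, Rattus, Streptococcus, Triturus.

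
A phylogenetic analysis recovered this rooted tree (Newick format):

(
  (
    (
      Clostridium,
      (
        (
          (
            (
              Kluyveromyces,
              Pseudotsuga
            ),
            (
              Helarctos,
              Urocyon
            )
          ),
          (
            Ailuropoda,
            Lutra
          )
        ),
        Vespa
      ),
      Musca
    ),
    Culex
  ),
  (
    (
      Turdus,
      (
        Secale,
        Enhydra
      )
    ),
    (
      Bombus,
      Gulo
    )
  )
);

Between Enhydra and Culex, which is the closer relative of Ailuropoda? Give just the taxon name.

The MRCA of Ailuropoda and Culex subtends ((Clostridium,((((Kluyveromyces,Pseudotsuga),(Helarctos,Urocyon)),(Ailuropoda,Lutra)),Vespa),Musca),Culex) (10 taxa).
The MRCA of Ailuropoda and Enhydra is the root, subtending the entire tree (15 taxa).
The first is nested inside the second, so Ailuropoda shares a more recent common ancestor with Culex.

Culex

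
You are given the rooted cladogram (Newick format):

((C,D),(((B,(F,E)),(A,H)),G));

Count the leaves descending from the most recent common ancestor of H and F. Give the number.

5

The MRCA of H and F is the node subtending ((B,(F,E)),(A,H)).
That clade contains 5 terminal taxa: A, B, E, F, H.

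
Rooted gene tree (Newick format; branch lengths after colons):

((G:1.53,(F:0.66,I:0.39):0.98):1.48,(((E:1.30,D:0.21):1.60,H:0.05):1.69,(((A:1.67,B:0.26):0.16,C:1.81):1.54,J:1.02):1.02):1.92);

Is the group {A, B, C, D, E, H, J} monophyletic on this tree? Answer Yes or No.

The most recent common ancestor of these taxa subtends (((E,D),H),(((A,B),C),J)).
That clade has exactly 7 tips — every listed taxon and nothing else — so the group is monophyletic.

Yes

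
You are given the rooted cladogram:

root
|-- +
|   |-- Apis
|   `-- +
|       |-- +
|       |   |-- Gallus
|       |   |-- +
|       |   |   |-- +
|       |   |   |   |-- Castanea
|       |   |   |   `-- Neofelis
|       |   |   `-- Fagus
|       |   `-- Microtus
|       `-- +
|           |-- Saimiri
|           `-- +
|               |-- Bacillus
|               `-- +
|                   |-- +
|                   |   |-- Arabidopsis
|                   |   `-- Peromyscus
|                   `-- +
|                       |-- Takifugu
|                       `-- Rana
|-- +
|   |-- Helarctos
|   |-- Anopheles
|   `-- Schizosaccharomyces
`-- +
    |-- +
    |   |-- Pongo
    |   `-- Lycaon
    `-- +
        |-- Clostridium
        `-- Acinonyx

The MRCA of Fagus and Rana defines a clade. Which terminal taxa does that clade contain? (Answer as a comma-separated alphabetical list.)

Arabidopsis, Bacillus, Castanea, Fagus, Gallus, Microtus, Neofelis, Peromyscus, Rana, Saimiri, Takifugu

Tracing Fagus: it sits inside ((Castanea,Neofelis),Fagus).
Tracing Rana: it sits inside (Takifugu,Rana).
The smallest clade enclosing both is ((Gallus,((Castanea,Neofelis),Fagus),Microtus),(Saimiri,(Bacillus,((Arabidopsis,Peromyscus),(Takifugu,Rana))))); the answer is its 11 terminal taxa in alphabetical order.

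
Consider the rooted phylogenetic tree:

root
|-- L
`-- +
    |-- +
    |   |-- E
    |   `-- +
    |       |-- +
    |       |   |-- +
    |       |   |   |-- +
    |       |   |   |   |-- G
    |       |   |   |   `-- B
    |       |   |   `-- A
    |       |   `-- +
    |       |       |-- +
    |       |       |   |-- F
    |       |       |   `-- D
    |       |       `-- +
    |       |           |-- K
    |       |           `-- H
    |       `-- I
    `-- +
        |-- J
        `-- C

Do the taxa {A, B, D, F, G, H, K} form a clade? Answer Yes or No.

The most recent common ancestor of these taxa subtends (((G,B),A),((F,D),(K,H))).
That clade has exactly 7 tips — every listed taxon and nothing else — so the group is monophyletic.

Yes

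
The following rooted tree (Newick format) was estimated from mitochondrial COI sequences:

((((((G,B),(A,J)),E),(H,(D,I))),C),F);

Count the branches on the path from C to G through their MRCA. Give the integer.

6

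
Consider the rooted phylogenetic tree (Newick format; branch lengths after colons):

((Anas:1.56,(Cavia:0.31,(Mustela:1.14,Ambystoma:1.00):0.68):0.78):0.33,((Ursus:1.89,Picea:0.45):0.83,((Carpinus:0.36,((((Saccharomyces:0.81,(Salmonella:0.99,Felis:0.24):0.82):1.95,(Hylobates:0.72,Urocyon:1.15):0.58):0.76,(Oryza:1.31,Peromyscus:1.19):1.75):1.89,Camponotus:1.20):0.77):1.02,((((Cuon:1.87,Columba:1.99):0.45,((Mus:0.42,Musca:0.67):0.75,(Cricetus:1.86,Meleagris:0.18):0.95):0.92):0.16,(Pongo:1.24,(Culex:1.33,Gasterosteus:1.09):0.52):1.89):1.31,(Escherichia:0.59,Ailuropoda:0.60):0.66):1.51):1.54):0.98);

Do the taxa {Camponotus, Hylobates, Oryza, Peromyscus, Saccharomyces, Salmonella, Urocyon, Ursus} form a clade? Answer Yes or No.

The MRCA of the listed taxa subtends ((Ursus,Picea),((Carpinus,((((Saccharomyces,(Salmonella,Felis)),(Hylobates,Urocyon)),(Oryza,Peromyscus)),Camponotus)),((((Cuon,Columba),((Mus,Musca),(Cricetus,Meleagris))),(Pongo,(Culex,Gasterosteus))),(Escherichia,Ailuropoda)))).
That clade also contains Ailuropoda, Carpinus, Columba, Cricetus, Culex, Cuon, Escherichia, Felis, Gasterosteus, Meleagris, Mus, Musca, Picea, Pongo, which are not in the proposed group, so the group is not monophyletic.

No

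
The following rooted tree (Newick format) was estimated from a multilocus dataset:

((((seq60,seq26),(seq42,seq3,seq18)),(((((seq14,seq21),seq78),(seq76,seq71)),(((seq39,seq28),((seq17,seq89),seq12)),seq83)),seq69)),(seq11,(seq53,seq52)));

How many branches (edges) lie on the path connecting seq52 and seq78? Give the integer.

9

The MRCA of seq52 and seq78 is the root of the tree.
From seq52 up to that node: 3 branches. From seq78 up to the same node: 6 branches. Total: 3 + 6 = 9.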